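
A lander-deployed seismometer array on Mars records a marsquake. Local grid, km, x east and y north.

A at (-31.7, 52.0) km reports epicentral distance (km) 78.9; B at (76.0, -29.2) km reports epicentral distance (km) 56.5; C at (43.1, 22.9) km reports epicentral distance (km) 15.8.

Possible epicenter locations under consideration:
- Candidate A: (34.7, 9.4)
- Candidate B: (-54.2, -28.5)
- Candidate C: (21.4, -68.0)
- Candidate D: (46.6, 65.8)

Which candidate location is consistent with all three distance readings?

Candidate A

For each candidate, compare |candidate − station| to the reported distance:
Candidate A: residuals A 0.0, B 0.0, C 0.1 → max 0.1 km
Candidate B: residuals A 4.7, B 73.7, C 94.2 → max 94.2 km
Candidate C: residuals A 52.3, B 10.5, C 77.7 → max 77.7 km
Candidate D: residuals A 0.6, B 42.9, C 27.2 → max 42.9 km
Only Candidate A has all residuals ≈ 0.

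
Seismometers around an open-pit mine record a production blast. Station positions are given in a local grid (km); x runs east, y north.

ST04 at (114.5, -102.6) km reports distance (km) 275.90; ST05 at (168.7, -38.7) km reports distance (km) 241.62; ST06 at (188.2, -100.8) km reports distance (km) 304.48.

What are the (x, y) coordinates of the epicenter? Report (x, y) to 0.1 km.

32.4 km east, 160.8 km north

Circle about each station: (x − 114.5)² + (y + 102.6)² = 275.90²; (x − 168.7)² + (y + 38.7)² = 241.62²; (x − 188.2)² + (y + 100.8)² = 304.48².
Subtracting pairs of circle equations eliminates x²+y² and gives linear equations (the radical axes):
108.4 x + 127.8 y = 24060.96
147.4 x + 3.6 y = 5355.61
Solving the 2×2 system: x ≈ 32.4, y ≈ 160.8 km.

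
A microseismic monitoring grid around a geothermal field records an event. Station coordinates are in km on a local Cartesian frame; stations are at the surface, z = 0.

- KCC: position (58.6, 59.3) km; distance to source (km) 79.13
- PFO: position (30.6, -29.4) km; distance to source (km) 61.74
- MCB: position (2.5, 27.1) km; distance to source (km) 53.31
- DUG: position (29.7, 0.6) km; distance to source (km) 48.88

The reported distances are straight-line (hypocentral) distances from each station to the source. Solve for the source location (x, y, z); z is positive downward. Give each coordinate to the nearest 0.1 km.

(19.7, 9.0, 47.1)

Each station gives a sphere (x−x_i)² + (y−y_i)² + z² = d_i² (stations at z=0).
Subtracting the KCC sphere from PFO and MCB: z² cancels, leaving linear equations in x and y:
-56.0 x − 177.4 y = -2700.00
-112.2 x − 64.4 y = -2790.19
Solving: x ≈ 19.702, y ≈ 9.001 km (keep extra digits for the depth step; rounded: 19.7, 9.0).
Then from the KCC sphere: z² = 79.13² − (x − 58.6)² − (y − 59.3)² with x = 19.702, y = 9.001, so z ≈ 47.101 ≈ 47.1 km.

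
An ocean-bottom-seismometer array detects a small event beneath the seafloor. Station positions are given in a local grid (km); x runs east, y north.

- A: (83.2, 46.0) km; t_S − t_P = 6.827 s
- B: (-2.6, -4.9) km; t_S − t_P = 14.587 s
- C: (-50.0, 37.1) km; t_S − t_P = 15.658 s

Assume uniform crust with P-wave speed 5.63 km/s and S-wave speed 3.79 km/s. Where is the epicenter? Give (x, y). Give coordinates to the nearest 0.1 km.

Distance from S−P lag: d = Δt · v_P v_S / (v_P − v_S) = Δt · (5.63·3.79)/(5.63−3.79) ≈ 11.5966·Δt.
So d_A = 79.17, d_B = 169.16, d_C = 181.58 km.
Circle about each station: (x − 83.2)² + (y − 46.0)² = 79.17²; (x + 2.6)² + (y + 4.9)² = 169.16²; (x + 50.0)² + (y − 37.1)² = 181.58².
Subtracting pairs of circle equations eliminates x²+y² and gives linear equations (the radical axes):
-171.6 x − 101.8 y = -31354.69
-266.4 x − 17.8 y = -31865.24
Solving the 2×2 system: x ≈ 111.6, y ≈ 119.9 km.
Check against A (with the unrounded x, y): √((x − 83.2)²+(y − 46.0)²) = 79.15 ≈ 79.17 km. ✓

x ≈ 111.6 km, y ≈ 119.9 km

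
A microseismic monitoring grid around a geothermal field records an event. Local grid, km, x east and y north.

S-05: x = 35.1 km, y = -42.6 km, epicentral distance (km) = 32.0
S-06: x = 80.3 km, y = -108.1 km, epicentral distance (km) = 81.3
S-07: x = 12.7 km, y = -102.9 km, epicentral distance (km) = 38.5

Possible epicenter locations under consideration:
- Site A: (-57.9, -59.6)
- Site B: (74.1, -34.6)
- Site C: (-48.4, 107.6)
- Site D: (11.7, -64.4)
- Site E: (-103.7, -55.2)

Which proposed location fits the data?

For each candidate, compare |candidate − station| to the reported distance:
Site A: residuals S-05 62.5, S-06 65.2, S-07 44.3 → max 65.2 km
Site B: residuals S-05 7.8, S-06 7.5, S-07 53.3 → max 53.3 km
Site C: residuals S-05 139.8, S-06 169.9, S-07 180.7 → max 180.7 km
Site D: residuals S-05 0.0, S-06 0.0, S-07 0.0 → max 0.0 km
Site E: residuals S-05 107.4, S-06 110.2, S-07 87.3 → max 110.2 km
Only Site D has all residuals ≈ 0.

Site D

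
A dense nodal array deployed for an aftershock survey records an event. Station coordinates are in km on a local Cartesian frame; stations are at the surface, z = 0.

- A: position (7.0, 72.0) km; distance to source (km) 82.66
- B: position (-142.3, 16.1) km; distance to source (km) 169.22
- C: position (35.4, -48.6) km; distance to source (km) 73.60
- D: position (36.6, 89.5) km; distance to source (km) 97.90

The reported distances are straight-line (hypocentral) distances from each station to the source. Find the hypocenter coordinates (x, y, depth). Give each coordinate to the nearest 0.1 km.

(19.8, 5.5, 47.4)

Each station gives a sphere (x−x_i)² + (y−y_i)² + z² = d_i² (stations at z=0).
Subtracting the A sphere from B and C: z² cancels, leaving linear equations in x and y:
-298.6 x − 111.8 y = -6527.23
56.8 x − 241.2 y = -202.16
Solving: x ≈ 19.800, y ≈ 5.501 km (keep extra digits for the depth step; rounded: 19.8, 5.5).
Then from the A sphere: z² = 82.66² − (x − 7.0)² − (y − 72.0)² with x = 19.800, y = 5.501, so z ≈ 47.400 ≈ 47.4 km.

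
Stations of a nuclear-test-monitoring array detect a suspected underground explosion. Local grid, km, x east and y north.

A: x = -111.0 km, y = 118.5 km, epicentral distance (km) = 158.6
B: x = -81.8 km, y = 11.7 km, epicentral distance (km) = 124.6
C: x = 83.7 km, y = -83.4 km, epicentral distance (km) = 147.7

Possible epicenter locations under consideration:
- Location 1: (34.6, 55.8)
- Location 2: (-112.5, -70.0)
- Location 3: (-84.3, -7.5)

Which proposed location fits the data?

Location 1

For each candidate, compare |candidate − station| to the reported distance:
Location 1: residuals A 0.1, B 0.1, C 0.1 → max 0.1 km
Location 2: residuals A 29.9, B 37.3, C 49.0 → max 49.0 km
Location 3: residuals A 29.8, B 105.2, C 36.6 → max 105.2 km
Only Location 1 has all residuals ≈ 0.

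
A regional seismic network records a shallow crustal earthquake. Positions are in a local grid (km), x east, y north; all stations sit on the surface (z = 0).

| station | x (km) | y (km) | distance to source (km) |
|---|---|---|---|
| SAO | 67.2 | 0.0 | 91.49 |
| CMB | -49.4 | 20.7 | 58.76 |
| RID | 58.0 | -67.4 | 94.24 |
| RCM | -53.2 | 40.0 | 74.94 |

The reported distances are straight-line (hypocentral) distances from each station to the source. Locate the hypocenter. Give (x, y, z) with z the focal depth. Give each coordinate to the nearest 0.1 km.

Each station gives a sphere (x−x_i)² + (y−y_i)² + z² = d_i² (stations at z=0).
Subtracting the SAO sphere from CMB and RID: z² cancels, leaving linear equations in x and y:
-233.2 x + 41.4 y = 3270.69
-18.4 x − 134.8 y = 2880.16
Solving: x ≈ -17.397, y ≈ -18.992 km (keep extra digits for the depth step; rounded: -17.4, -19.0).
Then from the SAO sphere: z² = 91.49² − (x − 67.2)² − y² with x = -17.397, y = -18.992, so z ≈ 29.207 ≈ 29.2 km.

x ≈ -17.4 km, y ≈ -19.0 km, depth ≈ 29.2 km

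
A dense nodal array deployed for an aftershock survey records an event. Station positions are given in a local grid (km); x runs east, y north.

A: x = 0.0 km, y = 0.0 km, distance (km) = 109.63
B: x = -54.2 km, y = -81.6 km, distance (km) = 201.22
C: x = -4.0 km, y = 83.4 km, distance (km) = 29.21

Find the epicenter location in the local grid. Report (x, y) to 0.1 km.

(9.7, 109.2)

Circle about each station: x² + y² = 109.63²; (x + 54.2)² + (y + 81.6)² = 201.22²; (x + 4.0)² + (y − 83.4)² = 29.21².
Subtracting the A equation from the B and C equations removes the quadratic terms:
-108.4 x − 163.2 y = -18874.55
-8.0 x + 166.8 y = 18137.07
Solving the 2×2 system: x ≈ 9.7, y ≈ 109.2 km.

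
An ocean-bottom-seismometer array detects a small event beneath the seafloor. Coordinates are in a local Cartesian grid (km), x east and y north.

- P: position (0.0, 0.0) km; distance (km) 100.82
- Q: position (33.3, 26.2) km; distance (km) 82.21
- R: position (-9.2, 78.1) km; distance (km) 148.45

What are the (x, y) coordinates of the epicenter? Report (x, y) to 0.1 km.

Circle about each station: x² + y² = 100.82²; (x − 33.3)² + (y − 26.2)² = 82.21²; (x + 9.2)² + (y − 78.1)² = 148.45².
Subtracting pairs of circle equations eliminates x²+y² and gives linear equations (the radical axes):
66.6 x + 52.4 y = 5201.52
-18.4 x + 156.2 y = -5688.48
Solving the 2×2 system: x ≈ 97.7, y ≈ -24.9 km.

x ≈ 97.7 km, y ≈ -24.9 km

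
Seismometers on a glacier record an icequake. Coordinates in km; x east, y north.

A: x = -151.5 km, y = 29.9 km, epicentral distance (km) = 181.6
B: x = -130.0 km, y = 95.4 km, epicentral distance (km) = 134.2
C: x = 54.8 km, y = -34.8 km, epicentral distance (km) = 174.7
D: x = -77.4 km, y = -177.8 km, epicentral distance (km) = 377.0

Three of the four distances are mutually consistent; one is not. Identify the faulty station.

Solve using three stations at a time. Using A, B, C (subtract circle equations pairwise → linear system) gives (x, y) ≈ (-0.6, 130.9).
Distances from that point to each station vs reported:
  A: calculated 181.6 vs reported 181.6 → residual 0.0 km
  B: calculated 134.2 vs reported 134.2 → residual 0.0 km
  C: calculated 174.7 vs reported 174.7 → residual 0.0 km
  D: calculated 318.1 vs reported 377.0 → residual 58.9 km
A, B, C are mutually consistent (residuals ≈ 0); D is off by 58.9 km.

D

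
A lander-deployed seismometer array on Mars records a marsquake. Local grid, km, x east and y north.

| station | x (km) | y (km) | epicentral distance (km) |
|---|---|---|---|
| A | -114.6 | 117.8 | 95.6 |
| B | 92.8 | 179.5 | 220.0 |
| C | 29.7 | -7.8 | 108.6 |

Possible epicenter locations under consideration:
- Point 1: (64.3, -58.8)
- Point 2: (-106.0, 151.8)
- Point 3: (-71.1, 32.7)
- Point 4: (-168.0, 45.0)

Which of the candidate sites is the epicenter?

Point 3

For each candidate, compare |candidate − station| to the reported distance:
Point 1: residuals A 155.8, B 20.0, C 47.0 → max 155.8 km
Point 2: residuals A 60.5, B 19.3, C 100.9 → max 100.9 km
Point 3: residuals A 0.0, B 0.0, C 0.0 → max 0.0 km
Point 4: residuals A 5.3, B 73.4, C 96.0 → max 96.0 km
Only Point 3 has all residuals ≈ 0.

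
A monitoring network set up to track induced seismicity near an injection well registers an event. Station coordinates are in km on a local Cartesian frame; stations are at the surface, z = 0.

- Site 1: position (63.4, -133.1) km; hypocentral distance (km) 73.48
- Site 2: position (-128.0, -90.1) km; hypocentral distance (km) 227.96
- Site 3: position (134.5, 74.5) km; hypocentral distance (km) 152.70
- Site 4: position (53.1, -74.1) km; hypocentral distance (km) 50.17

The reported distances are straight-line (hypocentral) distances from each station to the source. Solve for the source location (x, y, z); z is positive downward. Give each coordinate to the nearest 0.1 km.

Each station gives a sphere (x−x_i)² + (y−y_i)² + z² = d_i² (stations at z=0).
Subtracting the Site 1 sphere from Site 2 and Site 3: z² cancels, leaving linear equations in x and y:
-382.8 x + 86.0 y = -43799.61
142.2 x + 415.2 y = -16012.65
Solving: x ≈ 98.199, y ≈ -72.198 km (keep extra digits for the depth step; rounded: 98.2, -72.2).
Then from the Site 1 sphere: z² = 73.48² − (x − 63.4)² − (y + 133.1)² with x = 98.199, y = -72.198, so z ≈ 21.893 ≈ 21.9 km.

(98.2, -72.2, 21.9)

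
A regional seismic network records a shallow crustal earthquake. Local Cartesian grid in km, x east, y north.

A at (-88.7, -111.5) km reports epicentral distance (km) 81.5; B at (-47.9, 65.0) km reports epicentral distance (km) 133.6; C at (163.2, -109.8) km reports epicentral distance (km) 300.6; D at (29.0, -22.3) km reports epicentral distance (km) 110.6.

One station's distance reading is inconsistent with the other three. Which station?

Solve using three stations at a time. Using A, B, C (subtract circle equations pairwise → linear system) gives (x, y) ≈ (-129.4, -40.9).
Distances from that point to each station vs reported:
  A: calculated 81.5 vs reported 81.5 → residual 0.0 km
  B: calculated 133.6 vs reported 133.6 → residual 0.0 km
  C: calculated 300.6 vs reported 300.6 → residual 0.0 km
  D: calculated 159.5 vs reported 110.6 → residual 48.9 km
A, B, C are mutually consistent (residuals ≈ 0); D is off by 48.9 km.

D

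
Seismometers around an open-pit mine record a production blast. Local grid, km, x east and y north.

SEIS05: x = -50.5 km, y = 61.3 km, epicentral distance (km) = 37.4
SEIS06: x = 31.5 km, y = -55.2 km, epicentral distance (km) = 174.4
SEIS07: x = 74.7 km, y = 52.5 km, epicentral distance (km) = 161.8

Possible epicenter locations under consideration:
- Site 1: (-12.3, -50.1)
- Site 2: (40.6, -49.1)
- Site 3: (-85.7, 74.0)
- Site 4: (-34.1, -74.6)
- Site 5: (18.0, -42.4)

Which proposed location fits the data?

For each candidate, compare |candidate − station| to the reported distance:
Site 1: residuals SEIS05 80.4, SEIS06 130.3, SEIS07 27.3 → max 130.3 km
Site 2: residuals SEIS05 105.7, SEIS06 163.4, SEIS07 54.6 → max 163.4 km
Site 3: residuals SEIS05 0.0, SEIS06 0.0, SEIS07 0.0 → max 0.0 km
Site 4: residuals SEIS05 99.5, SEIS06 106.0, SEIS07 5.5 → max 106.0 km
Site 5: residuals SEIS05 86.9, SEIS06 155.8, SEIS07 51.3 → max 155.8 km
Only Site 3 has all residuals ≈ 0.

Site 3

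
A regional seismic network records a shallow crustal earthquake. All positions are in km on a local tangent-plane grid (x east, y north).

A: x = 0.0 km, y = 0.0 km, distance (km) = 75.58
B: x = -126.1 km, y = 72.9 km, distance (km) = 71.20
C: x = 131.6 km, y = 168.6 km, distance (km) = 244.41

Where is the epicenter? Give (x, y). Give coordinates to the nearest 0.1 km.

Circle about each station: x² + y² = 75.58²; (x + 126.1)² + (y − 72.9)² = 71.20²; (x − 131.6)² + (y − 168.6)² = 244.41².
Subtracting the A equation from the B and C equations removes the quadratic terms:
-252.2 x + 145.8 y = 21858.52
263.2 x + 337.2 y = -8279.39
Solving the 2×2 system: x ≈ -69.5, y ≈ 29.7 km.

(-69.5, 29.7)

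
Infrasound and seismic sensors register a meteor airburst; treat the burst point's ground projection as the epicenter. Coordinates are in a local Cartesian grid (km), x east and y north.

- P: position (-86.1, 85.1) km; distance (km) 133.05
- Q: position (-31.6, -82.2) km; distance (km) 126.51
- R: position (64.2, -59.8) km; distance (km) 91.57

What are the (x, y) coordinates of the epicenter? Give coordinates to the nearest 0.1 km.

(33.3, 26.4)

Circle about each station: (x + 86.1)² + (y − 85.1)² = 133.05²; (x + 31.6)² + (y + 82.2)² = 126.51²; (x − 64.2)² + (y + 59.8)² = 91.57².
Subtracting the P equation from the Q and R equations removes the quadratic terms:
109.0 x − 334.6 y = -5202.30
300.6 x − 289.8 y = 2359.70
Solving the 2×2 system: x ≈ 33.3, y ≈ 26.4 km.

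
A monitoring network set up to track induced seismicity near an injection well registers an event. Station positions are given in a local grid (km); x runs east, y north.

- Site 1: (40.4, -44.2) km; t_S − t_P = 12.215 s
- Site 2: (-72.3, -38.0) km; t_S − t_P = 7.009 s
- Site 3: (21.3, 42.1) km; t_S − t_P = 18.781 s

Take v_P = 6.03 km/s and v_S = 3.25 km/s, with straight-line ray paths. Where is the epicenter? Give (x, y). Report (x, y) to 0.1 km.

-39.9 km east, -75.3 km north

Distance from S−P lag: d = Δt · v_P v_S / (v_P − v_S) = Δt · (6.03·3.25)/(6.03−3.25) ≈ 7.0495·Δt.
So d_Site 1 = 86.11, d_Site 2 = 49.41, d_Site 3 = 132.40 km.
Circle about each station: (x − 40.4)² + (y + 44.2)² = 86.11²; (x + 72.3)² + (y + 38.0)² = 49.41²; (x − 21.3)² + (y − 42.1)² = 132.40².
Subtracting the Site 1 equation from the Site 2 and Site 3 equations removes the quadratic terms:
-225.4 x + 12.4 y = 8059.07
-38.2 x + 172.6 y = -11474.53
Solving the 2×2 system: x ≈ -39.9, y ≈ -75.3 km.
Check against Site 1 (with the unrounded x, y): √((x − 40.4)²+(y + 44.2)²) = 86.11 ≈ 86.11 km. ✓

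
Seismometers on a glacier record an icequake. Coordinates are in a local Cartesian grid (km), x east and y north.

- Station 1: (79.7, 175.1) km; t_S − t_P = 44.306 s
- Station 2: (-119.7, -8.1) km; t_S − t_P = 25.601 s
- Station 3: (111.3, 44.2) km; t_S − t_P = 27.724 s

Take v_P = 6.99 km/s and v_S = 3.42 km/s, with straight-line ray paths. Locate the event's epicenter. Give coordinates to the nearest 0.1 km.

Distance from S−P lag: d = Δt · v_P v_S / (v_P − v_S) = Δt · (6.99·3.42)/(6.99−3.42) ≈ 6.6963·Δt.
So d_Station 1 = 296.69, d_Station 2 = 171.43, d_Station 3 = 185.65 km.
Circle about each station: (x − 79.7)² + (y − 175.1)² = 296.69²; (x + 119.7)² + (y + 8.1)² = 171.43²; (x − 111.3)² + (y − 44.2)² = 185.65².
Subtracting the Station 1 equation from the Station 2 and Station 3 equations removes the quadratic terms:
-398.8 x − 366.4 y = 36018.31
63.2 x − 261.8 y = 30888.26
Solving the 2×2 system: x ≈ 14.8, y ≈ -114.4 km.
Check against Station 1 (with the unrounded x, y): √((x − 79.7)²+(y − 175.1)²) = 296.70 ≈ 296.69 km. ✓

x ≈ 14.8 km, y ≈ -114.4 km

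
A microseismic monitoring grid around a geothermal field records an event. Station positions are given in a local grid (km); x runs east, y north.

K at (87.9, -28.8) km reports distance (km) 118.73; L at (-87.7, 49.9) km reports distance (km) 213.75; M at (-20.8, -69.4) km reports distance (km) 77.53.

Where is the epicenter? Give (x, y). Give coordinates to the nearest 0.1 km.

Circle about each station: (x − 87.9)² + (y + 28.8)² = 118.73²; (x + 87.7)² + (y − 49.9)² = 213.75²; (x + 20.8)² + (y + 69.4)² = 77.53².
Subtracting the K equation from the L and M equations removes the quadratic terms:
-351.2 x + 157.4 y = -29966.80
-217.4 x − 81.2 y = 4779.06
Solving the 2×2 system: x ≈ 26.8, y ≈ -130.6 km.

(26.8, -130.6)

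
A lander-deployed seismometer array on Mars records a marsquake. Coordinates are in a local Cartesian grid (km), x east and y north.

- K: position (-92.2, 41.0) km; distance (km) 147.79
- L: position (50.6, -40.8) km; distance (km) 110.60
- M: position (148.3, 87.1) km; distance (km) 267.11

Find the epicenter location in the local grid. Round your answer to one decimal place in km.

(-43.7, -98.6)

Circle about each station: (x + 92.2)² + (y − 41.0)² = 147.79²; (x − 50.6)² + (y + 40.8)² = 110.60²; (x − 148.3)² + (y − 87.1)² = 267.11².
Subtracting pairs of circle equations eliminates x²+y² and gives linear equations (the radical axes):
285.6 x − 163.6 y = 3652.68
481.0 x + 92.2 y = -30108.41
Solving the 2×2 system: x ≈ -43.7, y ≈ -98.6 km.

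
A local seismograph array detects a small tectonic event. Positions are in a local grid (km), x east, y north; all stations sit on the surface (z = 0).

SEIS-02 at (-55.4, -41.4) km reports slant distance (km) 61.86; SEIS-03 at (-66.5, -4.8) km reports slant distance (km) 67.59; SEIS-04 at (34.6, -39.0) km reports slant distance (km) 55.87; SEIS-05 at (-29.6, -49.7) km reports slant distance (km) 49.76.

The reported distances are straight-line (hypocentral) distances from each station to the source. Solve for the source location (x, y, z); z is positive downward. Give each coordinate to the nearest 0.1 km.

x ≈ -7.1 km, y ≈ -16.9 km, depth ≈ 29.9 km

Each station gives a sphere (x−x_i)² + (y−y_i)² + z² = d_i² (stations at z=0).
Subtracting the SEIS-02 sphere from SEIS-03 and SEIS-04: z² cancels, leaving linear equations in x and y:
-22.2 x + 73.2 y = -1079.58
180.0 x + 4.8 y = -1359.76
Solving: x ≈ -7.103, y ≈ -16.903 km (keep extra digits for the depth step; rounded: -7.1, -16.9).
Then from the SEIS-02 sphere: z² = 61.86² − (x + 55.4)² − (y + 41.4)² with x = -7.103, y = -16.903, so z ≈ 29.899 ≈ 29.9 km.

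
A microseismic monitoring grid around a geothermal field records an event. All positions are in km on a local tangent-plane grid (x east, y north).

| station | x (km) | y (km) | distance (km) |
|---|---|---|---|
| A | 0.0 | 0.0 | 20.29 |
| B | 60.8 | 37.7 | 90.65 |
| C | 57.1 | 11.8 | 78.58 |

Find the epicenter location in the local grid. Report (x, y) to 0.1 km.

x ≈ -20.0 km, y ≈ -3.4 km

Circle about each station: x² + y² = 20.29²; (x − 60.8)² + (y − 37.7)² = 90.65²; (x − 57.1)² + (y − 11.8)² = 78.58².
Subtracting the A equation from the B and C equations removes the quadratic terms:
121.6 x + 75.4 y = -2687.81
114.2 x + 23.6 y = -2363.48
Solving the 2×2 system: x ≈ -20.0, y ≈ -3.4 km.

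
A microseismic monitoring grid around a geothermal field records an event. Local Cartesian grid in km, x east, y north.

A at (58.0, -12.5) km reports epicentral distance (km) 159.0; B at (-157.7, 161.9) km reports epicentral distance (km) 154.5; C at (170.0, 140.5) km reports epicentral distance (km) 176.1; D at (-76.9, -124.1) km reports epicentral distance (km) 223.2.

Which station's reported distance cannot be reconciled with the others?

Solve using three stations at a time. Using A, B, C (subtract circle equations pairwise → linear system) gives (x, y) ≈ (-5.9, 133.1).
Distances from that point to each station vs reported:
  A: calculated 159.0 vs reported 159.0 → residual 0.0 km
  B: calculated 154.5 vs reported 154.5 → residual 0.0 km
  C: calculated 176.1 vs reported 176.1 → residual 0.0 km
  D: calculated 266.8 vs reported 223.2 → residual 43.6 km
A, B, C are mutually consistent (residuals ≈ 0); D is off by 43.6 km.

D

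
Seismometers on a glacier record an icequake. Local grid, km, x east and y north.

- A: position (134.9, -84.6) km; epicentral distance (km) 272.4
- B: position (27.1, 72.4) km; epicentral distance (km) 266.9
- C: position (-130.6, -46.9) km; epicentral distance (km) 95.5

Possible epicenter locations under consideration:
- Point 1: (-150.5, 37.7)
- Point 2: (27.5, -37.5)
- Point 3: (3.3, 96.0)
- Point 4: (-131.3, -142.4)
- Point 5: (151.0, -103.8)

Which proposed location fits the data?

Point 4

For each candidate, compare |candidate − station| to the reported distance:
Point 1: residuals A 38.1, B 85.9, C 8.6 → max 85.9 km
Point 2: residuals A 155.1, B 157.0, C 62.9 → max 157.0 km
Point 3: residuals A 48.9, B 233.4, C 100.3 → max 233.4 km
Point 4: residuals A 0.0, B 0.0, C 0.0 → max 0.0 km
Point 5: residuals A 247.3, B 51.5, C 191.8 → max 247.3 km
Only Point 4 has all residuals ≈ 0.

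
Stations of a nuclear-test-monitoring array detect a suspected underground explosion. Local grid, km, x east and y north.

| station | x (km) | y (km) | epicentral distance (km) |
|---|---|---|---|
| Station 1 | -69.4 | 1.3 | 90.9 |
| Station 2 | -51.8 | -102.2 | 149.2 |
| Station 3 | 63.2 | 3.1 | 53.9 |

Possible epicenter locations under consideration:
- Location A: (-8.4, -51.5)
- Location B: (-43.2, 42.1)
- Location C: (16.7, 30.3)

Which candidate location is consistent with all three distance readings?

For each candidate, compare |candidate − station| to the reported distance:
Location A: residuals Station 1 10.2, Station 2 82.5, Station 3 36.1 → max 82.5 km
Location B: residuals Station 1 42.4, Station 2 4.6, Station 3 59.4 → max 59.4 km
Location C: residuals Station 1 0.0, Station 2 0.0, Station 3 0.0 → max 0.0 km
Only Location C has all residuals ≈ 0.

Location C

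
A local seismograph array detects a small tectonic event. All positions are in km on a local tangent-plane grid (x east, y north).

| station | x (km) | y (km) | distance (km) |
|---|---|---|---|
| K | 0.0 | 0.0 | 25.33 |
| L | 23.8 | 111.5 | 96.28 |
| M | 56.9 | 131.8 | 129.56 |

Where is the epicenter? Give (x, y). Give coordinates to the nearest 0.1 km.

Circle about each station: x² + y² = 25.33²; (x − 23.8)² + (y − 111.5)² = 96.28²; (x − 56.9)² + (y − 131.8)² = 129.56².
Subtracting the K equation from the L and M equations removes the quadratic terms:
47.6 x + 223.0 y = 4370.46
113.8 x + 263.6 y = 4464.67
Solving the 2×2 system: x ≈ -12.2, y ≈ 22.2 km.

-12.2 km east, 22.2 km north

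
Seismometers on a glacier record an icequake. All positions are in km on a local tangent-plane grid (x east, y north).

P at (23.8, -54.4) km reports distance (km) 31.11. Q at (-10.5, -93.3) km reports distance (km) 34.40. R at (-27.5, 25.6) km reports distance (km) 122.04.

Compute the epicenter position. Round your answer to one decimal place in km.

Circle about each station: (x − 23.8)² + (y + 54.4)² = 31.11²; (x + 10.5)² + (y + 93.3)² = 34.40²; (x + 27.5)² + (y − 25.6)² = 122.04².
Subtracting the P equation from the Q and R equations removes the quadratic terms:
-68.6 x − 77.8 y = 5073.81
-102.6 x + 160.0 y = -16040.12
Solving the 2×2 system: x ≈ 23.0, y ≈ -85.5 km.
Check against P (with the unrounded x, y): √((x − 23.8)²+(y + 54.4)²) = 31.11 ≈ 31.11 km. ✓

23.0 km east, -85.5 km north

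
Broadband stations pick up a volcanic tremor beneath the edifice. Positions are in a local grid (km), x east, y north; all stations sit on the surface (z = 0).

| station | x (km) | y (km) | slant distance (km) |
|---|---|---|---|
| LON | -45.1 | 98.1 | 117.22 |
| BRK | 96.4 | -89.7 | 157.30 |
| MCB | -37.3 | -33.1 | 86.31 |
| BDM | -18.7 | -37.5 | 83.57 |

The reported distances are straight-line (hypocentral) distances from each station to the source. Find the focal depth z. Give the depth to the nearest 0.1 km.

66.8 km

Each station gives a sphere (x−x_i)² + (y−y_i)² + z² = d_i² (stations at z=0).
Subtracting the LON sphere from BRK and MCB: z² cancels, leaving linear equations in x and y:
283.0 x − 375.6 y = -5321.33
15.6 x − 262.4 y = -2879.61
Solving: x ≈ -4.601, y ≈ 10.701 km (keep extra digits for the depth step; rounded: -4.6, 10.7).
Then from the LON sphere: z² = 117.22² − (x + 45.1)² − (y − 98.1)² with x = -4.601, y = 10.701, so z ≈ 66.797 ≈ 66.8 km.
Check against BDM (with the unrounded solution): distance 83.57 ≈ 83.57 km. ✓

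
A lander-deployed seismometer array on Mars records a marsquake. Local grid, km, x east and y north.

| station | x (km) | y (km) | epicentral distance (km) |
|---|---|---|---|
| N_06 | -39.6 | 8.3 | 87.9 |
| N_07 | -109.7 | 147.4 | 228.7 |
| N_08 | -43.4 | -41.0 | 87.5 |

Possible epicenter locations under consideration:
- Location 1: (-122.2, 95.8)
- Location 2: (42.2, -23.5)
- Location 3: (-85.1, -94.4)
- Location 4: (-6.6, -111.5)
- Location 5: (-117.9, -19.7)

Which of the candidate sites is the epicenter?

Location 2

For each candidate, compare |candidate − station| to the reported distance:
Location 1: residuals N_06 32.4, N_07 175.6, N_08 70.4 → max 175.6 km
Location 2: residuals N_06 0.1, N_07 0.1, N_08 0.1 → max 0.1 km
Location 3: residuals N_06 24.4, N_07 14.3, N_08 19.7 → max 24.4 km
Location 4: residuals N_06 36.4, N_07 50.0, N_08 8.0 → max 50.0 km
Location 5: residuals N_06 4.7, N_07 61.4, N_08 10.0 → max 61.4 km
Only Location 2 has all residuals ≈ 0.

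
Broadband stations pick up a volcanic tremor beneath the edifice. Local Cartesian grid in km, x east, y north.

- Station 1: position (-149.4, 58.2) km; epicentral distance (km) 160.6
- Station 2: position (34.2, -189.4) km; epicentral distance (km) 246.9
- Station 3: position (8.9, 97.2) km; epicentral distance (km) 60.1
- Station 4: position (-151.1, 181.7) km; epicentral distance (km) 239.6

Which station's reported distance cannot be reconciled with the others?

Station 1

Solve using three stations at a time. Using Station 2, Station 3, Station 4 (subtract circle equations pairwise → linear system) gives (x, y) ≈ (53.3, 56.8).
Distances from that point to each station vs reported:
  Station 1: calculated 202.7 vs reported 160.6 → residual 42.1 km
  Station 2: calculated 246.9 vs reported 246.9 → residual 0.0 km
  Station 3: calculated 60.1 vs reported 60.1 → residual 0.0 km
  Station 4: calculated 239.6 vs reported 239.6 → residual 0.0 km
Station 2, Station 3, Station 4 are mutually consistent (residuals ≈ 0); Station 1 is off by 42.1 km.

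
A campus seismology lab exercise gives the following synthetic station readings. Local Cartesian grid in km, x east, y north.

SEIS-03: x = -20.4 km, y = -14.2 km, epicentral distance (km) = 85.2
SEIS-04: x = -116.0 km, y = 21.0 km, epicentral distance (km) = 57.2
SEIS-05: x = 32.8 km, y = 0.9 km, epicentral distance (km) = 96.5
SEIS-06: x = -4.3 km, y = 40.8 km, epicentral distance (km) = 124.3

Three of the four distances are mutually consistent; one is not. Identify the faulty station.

SEIS-05

Solve using three stations at a time. Using SEIS-03, SEIS-04, SEIS-06 (subtract circle equations pairwise → linear system) gives (x, y) ≈ (-103.1, -34.6).
Distances from that point to each station vs reported:
  SEIS-03: calculated 85.1 vs reported 85.2 → residual 0.1 km
  SEIS-04: calculated 57.1 vs reported 57.2 → residual 0.1 km
  SEIS-05: calculated 140.4 vs reported 96.5 → residual 43.9 km
  SEIS-06: calculated 124.3 vs reported 124.3 → residual 0.0 km
SEIS-03, SEIS-04, SEIS-06 are mutually consistent (residuals ≈ 0); SEIS-05 is off by 43.9 km.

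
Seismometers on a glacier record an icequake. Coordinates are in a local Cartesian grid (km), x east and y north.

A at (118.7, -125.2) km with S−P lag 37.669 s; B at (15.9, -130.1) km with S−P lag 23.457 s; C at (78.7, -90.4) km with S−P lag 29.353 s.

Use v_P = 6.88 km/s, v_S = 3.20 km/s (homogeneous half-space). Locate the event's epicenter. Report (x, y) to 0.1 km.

(-88.3, -36.1)

Distance from S−P lag: d = Δt · v_P v_S / (v_P − v_S) = Δt · (6.88·3.20)/(6.88−3.20) ≈ 5.9826·Δt.
So d_A = 225.36, d_B = 140.33, d_C = 175.61 km.
Circle about each station: (x − 118.7)² + (y + 125.2)² = 225.36²; (x − 15.9)² + (y + 130.1)² = 140.33²; (x − 78.7)² + (y + 90.4)² = 175.61².
Subtracting pairs of circle equations eliminates x²+y² and gives linear equations (the radical axes):
-205.6 x − 9.8 y = 18508.71
-80.0 x + 69.6 y = 4549.38
Solving the 2×2 system: x ≈ -88.3, y ≈ -36.1 km.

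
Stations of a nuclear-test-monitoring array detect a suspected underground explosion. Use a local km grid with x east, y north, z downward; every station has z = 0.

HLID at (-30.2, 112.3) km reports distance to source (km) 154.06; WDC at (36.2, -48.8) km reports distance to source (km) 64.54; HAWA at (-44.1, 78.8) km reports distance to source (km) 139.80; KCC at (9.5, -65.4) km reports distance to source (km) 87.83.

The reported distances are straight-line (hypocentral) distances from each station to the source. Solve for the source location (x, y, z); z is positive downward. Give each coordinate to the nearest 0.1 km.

Each station gives a sphere (x−x_i)² + (y−y_i)² + z² = d_i² (stations at z=0).
Subtracting the HLID sphere from WDC and HAWA: z² cancels, leaving linear equations in x and y:
132.8 x − 322.2 y = 9737.62
-27.8 x − 67.0 y = -1178.64
Solving: x ≈ 57.810, y ≈ -6.395 km (keep extra digits for the depth step; rounded: 57.8, -6.4).
Then from the HLID sphere: z² = 154.06² − (x + 30.2)² − (y − 112.3)² with x = 57.810, y = -6.395, so z ≈ 43.592 ≈ 43.6 km.

(57.8, -6.4, 43.6)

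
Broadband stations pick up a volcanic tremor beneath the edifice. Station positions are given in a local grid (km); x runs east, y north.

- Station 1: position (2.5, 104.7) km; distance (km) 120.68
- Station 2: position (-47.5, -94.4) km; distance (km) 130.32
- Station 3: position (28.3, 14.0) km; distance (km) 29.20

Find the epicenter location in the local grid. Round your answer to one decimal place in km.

(48.9, -6.7)

Circle about each station: (x − 2.5)² + (y − 104.7)² = 120.68²; (x + 47.5)² + (y + 94.4)² = 130.32²; (x − 28.3)² + (y − 14.0)² = 29.20².
Subtracting pairs of circle equations eliminates x²+y² and gives linear equations (the radical axes):
-100.0 x − 398.2 y = -2220.37
51.6 x − 181.4 y = 3739.57
Solving the 2×2 system: x ≈ 48.9, y ≈ -6.7 km.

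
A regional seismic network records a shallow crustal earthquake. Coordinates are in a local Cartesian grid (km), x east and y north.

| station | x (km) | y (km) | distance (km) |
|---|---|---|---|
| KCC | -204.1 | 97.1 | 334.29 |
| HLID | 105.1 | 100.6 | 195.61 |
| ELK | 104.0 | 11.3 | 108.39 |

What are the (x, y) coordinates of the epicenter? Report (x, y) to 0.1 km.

(71.5, -92.1)

Circle about each station: (x + 204.1)² + (y − 97.1)² = 334.29²; (x − 105.1)² + (y − 100.6)² = 195.61²; (x − 104.0)² + (y − 11.3)² = 108.39².
Subtracting pairs of circle equations eliminates x²+y² and gives linear equations (the radical axes):
618.4 x + 7.0 y = 43567.68
616.2 x − 171.6 y = 59859.88
Solving the 2×2 system: x ≈ 71.5, y ≈ -92.1 km.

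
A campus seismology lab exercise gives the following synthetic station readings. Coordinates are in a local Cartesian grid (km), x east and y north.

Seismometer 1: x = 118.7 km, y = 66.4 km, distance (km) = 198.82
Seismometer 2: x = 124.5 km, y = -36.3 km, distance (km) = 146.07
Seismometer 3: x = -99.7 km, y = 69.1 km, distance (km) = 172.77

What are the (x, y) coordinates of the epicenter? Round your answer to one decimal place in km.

Circle about each station: (x − 118.7)² + (y − 66.4)² = 198.82²; (x − 124.5)² + (y + 36.3)² = 146.07²; (x + 99.7)² + (y − 69.1)² = 172.77².
Subtracting the Seismometer 1 equation from the Seismometer 2 and Seismometer 3 equations removes the quadratic terms:
11.6 x − 205.4 y = 16512.24
-436.8 x + 5.4 y = 5896.17
Solving the 2×2 system: x ≈ -14.5, y ≈ -81.2 km.

(-14.5, -81.2)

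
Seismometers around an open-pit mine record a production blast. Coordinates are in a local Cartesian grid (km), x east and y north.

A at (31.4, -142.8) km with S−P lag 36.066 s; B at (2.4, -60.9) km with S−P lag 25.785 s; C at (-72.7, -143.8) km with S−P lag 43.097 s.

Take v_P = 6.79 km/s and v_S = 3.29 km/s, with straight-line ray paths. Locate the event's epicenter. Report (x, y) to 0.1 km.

x ≈ 86.1 km, y ≈ 80.8 km

Distance from S−P lag: d = Δt · v_P v_S / (v_P − v_S) = Δt · (6.79·3.29)/(6.79−3.29) ≈ 6.3826·Δt.
So d_A = 230.19, d_B = 164.58, d_C = 275.07 km.
Circle about each station: (x − 31.4)² + (y + 142.8)² = 230.19²; (x − 2.4)² + (y + 60.9)² = 164.58²; (x + 72.7)² + (y + 143.8)² = 275.07².
Subtracting pairs of circle equations eliminates x²+y² and gives linear equations (the radical axes):
-58.0 x + 163.8 y = 8237.63
-208.2 x − 2.0 y = -18090.14
Solving the 2×2 system: x ≈ 86.1, y ≈ 80.8 km.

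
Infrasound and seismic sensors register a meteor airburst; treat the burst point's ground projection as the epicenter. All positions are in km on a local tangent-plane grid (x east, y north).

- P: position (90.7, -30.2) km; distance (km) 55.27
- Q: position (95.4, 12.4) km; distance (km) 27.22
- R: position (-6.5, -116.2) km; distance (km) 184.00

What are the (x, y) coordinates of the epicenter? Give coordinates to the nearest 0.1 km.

Circle about each station: (x − 90.7)² + (y + 30.2)² = 55.27²; (x − 95.4)² + (y − 12.4)² = 27.22²; (x + 6.5)² + (y + 116.2)² = 184.00².
Subtracting pairs of circle equations eliminates x²+y² and gives linear equations (the radical axes):
9.4 x + 85.2 y = 2430.23
-194.4 x − 172.0 y = -26395.07
Solving the 2×2 system: x ≈ 122.5, y ≈ 15.0 km.
Check against P (with the unrounded x, y): √((x − 90.7)²+(y + 30.2)²) = 55.27 ≈ 55.27 km. ✓

x ≈ 122.5 km, y ≈ 15.0 km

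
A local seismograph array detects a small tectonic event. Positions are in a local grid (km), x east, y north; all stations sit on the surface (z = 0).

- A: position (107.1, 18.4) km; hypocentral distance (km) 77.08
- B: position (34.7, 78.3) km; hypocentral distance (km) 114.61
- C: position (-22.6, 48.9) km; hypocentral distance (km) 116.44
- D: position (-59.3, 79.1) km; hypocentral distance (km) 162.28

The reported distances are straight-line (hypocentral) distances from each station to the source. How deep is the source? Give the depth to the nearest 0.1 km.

depth ≈ 35.1 km

Each station gives a sphere (x−x_i)² + (y−y_i)² + z² = d_i² (stations at z=0).
Subtracting the A sphere from B and C: z² cancels, leaving linear equations in x and y:
-144.8 x + 119.8 y = -11668.12
-259.4 x + 61.0 y = -16523.95
Solving: x ≈ 56.998, y ≈ -28.505 km (keep extra digits for the depth step; rounded: 57.0, -28.5).
Then from the A sphere: z² = 77.08² − (x − 107.1)² − (y − 18.4)² with x = 56.998, y = -28.505, so z ≈ 35.086 ≈ 35.1 km.
Check against D (with the unrounded solution): distance 162.28 ≈ 162.28 km. ✓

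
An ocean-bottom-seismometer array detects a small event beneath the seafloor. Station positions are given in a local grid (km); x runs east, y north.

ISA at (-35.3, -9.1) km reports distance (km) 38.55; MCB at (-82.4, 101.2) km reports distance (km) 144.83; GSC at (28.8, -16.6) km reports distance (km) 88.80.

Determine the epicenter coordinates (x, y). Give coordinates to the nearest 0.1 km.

(-56.5, -41.3)

Circle about each station: (x + 35.3)² + (y + 9.1)² = 38.55²; (x + 82.4)² + (y − 101.2)² = 144.83²; (x − 28.8)² + (y + 16.6)² = 88.80².
Subtracting pairs of circle equations eliminates x²+y² and gives linear equations (the radical axes):
-94.2 x + 220.6 y = -3787.33
128.2 x − 15.0 y = -6623.24
Solving the 2×2 system: x ≈ -56.5, y ≈ -41.3 km.
Check against ISA (with the unrounded x, y): √((x + 35.3)²+(y + 9.1)²) = 38.54 ≈ 38.55 km. ✓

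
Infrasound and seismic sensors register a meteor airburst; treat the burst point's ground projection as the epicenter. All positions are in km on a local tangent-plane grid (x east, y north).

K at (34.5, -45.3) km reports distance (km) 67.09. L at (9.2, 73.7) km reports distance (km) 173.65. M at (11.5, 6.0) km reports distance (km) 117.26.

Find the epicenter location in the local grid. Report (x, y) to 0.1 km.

92.8 km east, -78.5 km north

Circle about each station: (x − 34.5)² + (y + 45.3)² = 67.09²; (x − 9.2)² + (y − 73.7)² = 173.65²; (x − 11.5)² + (y − 6.0)² = 117.26².
Subtracting pairs of circle equations eliminates x²+y² and gives linear equations (the radical axes):
-50.6 x + 238.0 y = -23379.26
-46.0 x + 102.6 y = -12322.93
Solving the 2×2 system: x ≈ 92.8, y ≈ -78.5 km.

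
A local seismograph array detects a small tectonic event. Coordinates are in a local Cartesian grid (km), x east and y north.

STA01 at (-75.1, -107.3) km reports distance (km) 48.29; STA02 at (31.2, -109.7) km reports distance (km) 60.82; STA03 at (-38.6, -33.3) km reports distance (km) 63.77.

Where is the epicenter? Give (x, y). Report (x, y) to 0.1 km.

Circle about each station: (x + 75.1)² + (y + 107.3)² = 48.29²; (x − 31.2)² + (y + 109.7)² = 60.82²; (x + 38.6)² + (y + 33.3)² = 63.77².
Subtracting pairs of circle equations eliminates x²+y² and gives linear equations (the radical axes):
212.6 x − 4.8 y = -5512.92
73.0 x + 148.0 y = -16289.14
Solving the 2×2 system: x ≈ -28.1, y ≈ -96.2 km.

(-28.1, -96.2)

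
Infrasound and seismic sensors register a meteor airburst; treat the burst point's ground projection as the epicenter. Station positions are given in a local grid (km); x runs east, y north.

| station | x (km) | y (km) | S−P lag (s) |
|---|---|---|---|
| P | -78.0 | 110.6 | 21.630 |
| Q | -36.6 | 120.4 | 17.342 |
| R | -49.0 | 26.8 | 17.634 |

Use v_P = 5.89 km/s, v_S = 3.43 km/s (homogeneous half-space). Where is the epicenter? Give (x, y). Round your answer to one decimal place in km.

Distance from S−P lag: d = Δt · v_P v_S / (v_P − v_S) = Δt · (5.89·3.43)/(5.89−3.43) ≈ 8.2125·Δt.
So d_P = 177.64, d_Q = 142.42, d_R = 144.82 km.
Circle about each station: (x + 78.0)² + (y − 110.6)² = 177.64²; (x + 36.6)² + (y − 120.4)² = 142.42²; (x + 49.0)² + (y − 26.8)² = 144.82².
Subtracting the P equation from the Q and R equations removes the quadratic terms:
82.8 x + 19.6 y = 8791.87
58.0 x − 167.6 y = -4613.98
Solving the 2×2 system: x ≈ 92.1, y ≈ 59.4 km.

(92.1, 59.4)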